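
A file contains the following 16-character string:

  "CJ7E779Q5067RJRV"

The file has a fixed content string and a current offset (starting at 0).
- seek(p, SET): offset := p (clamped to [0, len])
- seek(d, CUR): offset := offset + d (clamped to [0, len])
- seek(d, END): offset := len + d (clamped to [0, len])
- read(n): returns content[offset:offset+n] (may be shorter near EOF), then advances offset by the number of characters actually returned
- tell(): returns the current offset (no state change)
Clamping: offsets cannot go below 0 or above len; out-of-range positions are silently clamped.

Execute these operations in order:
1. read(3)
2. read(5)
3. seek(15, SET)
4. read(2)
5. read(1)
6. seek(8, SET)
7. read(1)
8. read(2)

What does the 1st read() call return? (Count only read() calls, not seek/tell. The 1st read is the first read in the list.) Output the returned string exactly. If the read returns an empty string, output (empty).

After 1 (read(3)): returned 'CJ7', offset=3
After 2 (read(5)): returned 'E779Q', offset=8
After 3 (seek(15, SET)): offset=15
After 4 (read(2)): returned 'V', offset=16
After 5 (read(1)): returned '', offset=16
After 6 (seek(8, SET)): offset=8
After 7 (read(1)): returned '5', offset=9
After 8 (read(2)): returned '06', offset=11

Answer: CJ7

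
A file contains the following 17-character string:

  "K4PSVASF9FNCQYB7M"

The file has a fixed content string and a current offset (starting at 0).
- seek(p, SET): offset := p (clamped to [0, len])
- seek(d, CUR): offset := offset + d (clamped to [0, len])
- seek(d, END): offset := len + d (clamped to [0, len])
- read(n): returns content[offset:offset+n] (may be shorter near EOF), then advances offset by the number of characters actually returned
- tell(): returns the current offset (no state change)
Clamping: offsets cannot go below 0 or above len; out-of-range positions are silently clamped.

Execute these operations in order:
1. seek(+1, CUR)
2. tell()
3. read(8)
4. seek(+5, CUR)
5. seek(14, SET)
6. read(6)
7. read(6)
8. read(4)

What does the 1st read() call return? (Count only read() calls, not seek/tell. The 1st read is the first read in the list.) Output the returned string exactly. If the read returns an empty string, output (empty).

After 1 (seek(+1, CUR)): offset=1
After 2 (tell()): offset=1
After 3 (read(8)): returned '4PSVASF9', offset=9
After 4 (seek(+5, CUR)): offset=14
After 5 (seek(14, SET)): offset=14
After 6 (read(6)): returned 'B7M', offset=17
After 7 (read(6)): returned '', offset=17
After 8 (read(4)): returned '', offset=17

Answer: 4PSVASF9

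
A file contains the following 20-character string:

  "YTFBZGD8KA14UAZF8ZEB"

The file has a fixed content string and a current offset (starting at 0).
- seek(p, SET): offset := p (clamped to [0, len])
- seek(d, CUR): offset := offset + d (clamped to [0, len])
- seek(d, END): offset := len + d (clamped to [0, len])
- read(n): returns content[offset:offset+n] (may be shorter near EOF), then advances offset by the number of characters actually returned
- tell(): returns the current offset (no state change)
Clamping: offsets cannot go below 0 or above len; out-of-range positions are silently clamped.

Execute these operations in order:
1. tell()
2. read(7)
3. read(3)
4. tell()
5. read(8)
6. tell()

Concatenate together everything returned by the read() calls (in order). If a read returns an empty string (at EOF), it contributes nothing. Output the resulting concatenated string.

Answer: YTFBZGD8KA14UAZF8Z

Derivation:
After 1 (tell()): offset=0
After 2 (read(7)): returned 'YTFBZGD', offset=7
After 3 (read(3)): returned '8KA', offset=10
After 4 (tell()): offset=10
After 5 (read(8)): returned '14UAZF8Z', offset=18
After 6 (tell()): offset=18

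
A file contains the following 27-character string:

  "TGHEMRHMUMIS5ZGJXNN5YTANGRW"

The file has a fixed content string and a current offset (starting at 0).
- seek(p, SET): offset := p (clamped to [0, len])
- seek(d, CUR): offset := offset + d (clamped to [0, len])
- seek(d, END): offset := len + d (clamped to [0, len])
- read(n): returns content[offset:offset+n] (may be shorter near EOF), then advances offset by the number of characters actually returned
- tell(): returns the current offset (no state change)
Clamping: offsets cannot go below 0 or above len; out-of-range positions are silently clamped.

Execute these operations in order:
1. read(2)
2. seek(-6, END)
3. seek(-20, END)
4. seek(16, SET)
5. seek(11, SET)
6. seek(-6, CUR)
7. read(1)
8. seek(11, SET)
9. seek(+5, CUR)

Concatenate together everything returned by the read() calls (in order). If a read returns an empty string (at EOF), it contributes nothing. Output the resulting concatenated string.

Answer: TGR

Derivation:
After 1 (read(2)): returned 'TG', offset=2
After 2 (seek(-6, END)): offset=21
After 3 (seek(-20, END)): offset=7
After 4 (seek(16, SET)): offset=16
After 5 (seek(11, SET)): offset=11
After 6 (seek(-6, CUR)): offset=5
After 7 (read(1)): returned 'R', offset=6
After 8 (seek(11, SET)): offset=11
After 9 (seek(+5, CUR)): offset=16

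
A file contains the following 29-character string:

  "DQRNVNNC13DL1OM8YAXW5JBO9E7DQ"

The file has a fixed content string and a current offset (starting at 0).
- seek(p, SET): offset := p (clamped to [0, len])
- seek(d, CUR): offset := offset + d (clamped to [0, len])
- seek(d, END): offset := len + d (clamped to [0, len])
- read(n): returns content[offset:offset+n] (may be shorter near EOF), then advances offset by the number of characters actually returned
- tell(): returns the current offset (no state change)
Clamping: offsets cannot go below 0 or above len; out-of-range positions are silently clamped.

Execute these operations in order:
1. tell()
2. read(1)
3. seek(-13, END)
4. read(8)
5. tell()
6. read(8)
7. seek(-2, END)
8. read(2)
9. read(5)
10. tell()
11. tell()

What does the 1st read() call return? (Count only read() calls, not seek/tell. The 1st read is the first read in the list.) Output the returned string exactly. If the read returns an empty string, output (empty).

After 1 (tell()): offset=0
After 2 (read(1)): returned 'D', offset=1
After 3 (seek(-13, END)): offset=16
After 4 (read(8)): returned 'YAXW5JBO', offset=24
After 5 (tell()): offset=24
After 6 (read(8)): returned '9E7DQ', offset=29
After 7 (seek(-2, END)): offset=27
After 8 (read(2)): returned 'DQ', offset=29
After 9 (read(5)): returned '', offset=29
After 10 (tell()): offset=29
After 11 (tell()): offset=29

Answer: D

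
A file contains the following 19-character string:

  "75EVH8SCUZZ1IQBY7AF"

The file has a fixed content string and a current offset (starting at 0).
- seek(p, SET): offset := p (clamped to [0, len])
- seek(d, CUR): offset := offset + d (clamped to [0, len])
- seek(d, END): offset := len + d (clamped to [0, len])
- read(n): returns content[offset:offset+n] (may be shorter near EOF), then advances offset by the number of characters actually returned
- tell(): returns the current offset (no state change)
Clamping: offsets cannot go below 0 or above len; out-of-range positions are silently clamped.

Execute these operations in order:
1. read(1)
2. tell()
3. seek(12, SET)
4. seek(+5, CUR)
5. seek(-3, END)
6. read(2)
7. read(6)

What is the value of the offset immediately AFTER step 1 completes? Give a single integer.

Answer: 1

Derivation:
After 1 (read(1)): returned '7', offset=1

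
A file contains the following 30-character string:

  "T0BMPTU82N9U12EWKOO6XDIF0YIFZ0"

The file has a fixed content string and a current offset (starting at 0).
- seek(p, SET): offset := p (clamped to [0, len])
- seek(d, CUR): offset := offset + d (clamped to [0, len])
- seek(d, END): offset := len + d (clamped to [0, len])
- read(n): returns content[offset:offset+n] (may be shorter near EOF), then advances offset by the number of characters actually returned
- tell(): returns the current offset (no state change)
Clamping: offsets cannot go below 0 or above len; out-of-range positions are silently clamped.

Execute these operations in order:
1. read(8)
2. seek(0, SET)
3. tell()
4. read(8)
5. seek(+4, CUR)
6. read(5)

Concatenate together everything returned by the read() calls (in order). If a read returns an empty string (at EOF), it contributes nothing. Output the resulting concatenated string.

After 1 (read(8)): returned 'T0BMPTU8', offset=8
After 2 (seek(0, SET)): offset=0
After 3 (tell()): offset=0
After 4 (read(8)): returned 'T0BMPTU8', offset=8
After 5 (seek(+4, CUR)): offset=12
After 6 (read(5)): returned '12EWK', offset=17

Answer: T0BMPTU8T0BMPTU812EWK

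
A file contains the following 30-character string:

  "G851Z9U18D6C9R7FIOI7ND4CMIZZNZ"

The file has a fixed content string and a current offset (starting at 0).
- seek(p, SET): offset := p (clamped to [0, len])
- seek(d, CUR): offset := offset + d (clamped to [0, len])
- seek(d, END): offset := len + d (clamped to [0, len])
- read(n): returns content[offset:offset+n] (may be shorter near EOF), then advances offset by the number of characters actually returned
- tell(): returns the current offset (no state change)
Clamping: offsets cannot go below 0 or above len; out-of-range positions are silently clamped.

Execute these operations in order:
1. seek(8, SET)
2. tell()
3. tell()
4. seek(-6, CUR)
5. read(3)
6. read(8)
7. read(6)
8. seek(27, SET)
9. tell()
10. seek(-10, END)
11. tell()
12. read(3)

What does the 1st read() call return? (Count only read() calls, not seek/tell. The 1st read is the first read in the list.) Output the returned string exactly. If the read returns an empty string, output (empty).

After 1 (seek(8, SET)): offset=8
After 2 (tell()): offset=8
After 3 (tell()): offset=8
After 4 (seek(-6, CUR)): offset=2
After 5 (read(3)): returned '51Z', offset=5
After 6 (read(8)): returned '9U18D6C9', offset=13
After 7 (read(6)): returned 'R7FIOI', offset=19
After 8 (seek(27, SET)): offset=27
After 9 (tell()): offset=27
After 10 (seek(-10, END)): offset=20
After 11 (tell()): offset=20
After 12 (read(3)): returned 'ND4', offset=23

Answer: 51Z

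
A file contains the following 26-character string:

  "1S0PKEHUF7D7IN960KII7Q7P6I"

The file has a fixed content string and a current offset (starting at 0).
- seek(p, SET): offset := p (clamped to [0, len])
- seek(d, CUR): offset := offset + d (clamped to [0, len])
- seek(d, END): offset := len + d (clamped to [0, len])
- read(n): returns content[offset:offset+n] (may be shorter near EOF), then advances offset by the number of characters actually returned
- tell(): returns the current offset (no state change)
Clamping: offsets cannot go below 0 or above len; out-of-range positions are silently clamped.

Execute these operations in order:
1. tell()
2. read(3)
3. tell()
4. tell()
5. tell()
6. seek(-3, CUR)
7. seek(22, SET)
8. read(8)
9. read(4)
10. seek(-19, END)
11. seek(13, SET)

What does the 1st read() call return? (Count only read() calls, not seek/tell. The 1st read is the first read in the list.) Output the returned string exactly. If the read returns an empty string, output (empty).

Answer: 1S0

Derivation:
After 1 (tell()): offset=0
After 2 (read(3)): returned '1S0', offset=3
After 3 (tell()): offset=3
After 4 (tell()): offset=3
After 5 (tell()): offset=3
After 6 (seek(-3, CUR)): offset=0
After 7 (seek(22, SET)): offset=22
After 8 (read(8)): returned '7P6I', offset=26
After 9 (read(4)): returned '', offset=26
After 10 (seek(-19, END)): offset=7
After 11 (seek(13, SET)): offset=13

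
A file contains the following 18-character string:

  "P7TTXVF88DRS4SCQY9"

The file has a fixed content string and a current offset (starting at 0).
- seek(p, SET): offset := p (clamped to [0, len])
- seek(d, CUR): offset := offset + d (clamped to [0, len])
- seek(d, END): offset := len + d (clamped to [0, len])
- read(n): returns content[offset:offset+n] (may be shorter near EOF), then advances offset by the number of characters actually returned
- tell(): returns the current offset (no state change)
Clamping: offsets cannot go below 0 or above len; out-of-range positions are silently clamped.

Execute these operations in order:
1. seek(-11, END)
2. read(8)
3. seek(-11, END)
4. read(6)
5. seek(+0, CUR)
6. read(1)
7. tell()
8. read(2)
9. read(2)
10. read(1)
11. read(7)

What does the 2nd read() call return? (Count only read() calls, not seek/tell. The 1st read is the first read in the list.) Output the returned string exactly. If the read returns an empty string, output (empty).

Answer: 88DRS4

Derivation:
After 1 (seek(-11, END)): offset=7
After 2 (read(8)): returned '88DRS4SC', offset=15
After 3 (seek(-11, END)): offset=7
After 4 (read(6)): returned '88DRS4', offset=13
After 5 (seek(+0, CUR)): offset=13
After 6 (read(1)): returned 'S', offset=14
After 7 (tell()): offset=14
After 8 (read(2)): returned 'CQ', offset=16
After 9 (read(2)): returned 'Y9', offset=18
After 10 (read(1)): returned '', offset=18
After 11 (read(7)): returned '', offset=18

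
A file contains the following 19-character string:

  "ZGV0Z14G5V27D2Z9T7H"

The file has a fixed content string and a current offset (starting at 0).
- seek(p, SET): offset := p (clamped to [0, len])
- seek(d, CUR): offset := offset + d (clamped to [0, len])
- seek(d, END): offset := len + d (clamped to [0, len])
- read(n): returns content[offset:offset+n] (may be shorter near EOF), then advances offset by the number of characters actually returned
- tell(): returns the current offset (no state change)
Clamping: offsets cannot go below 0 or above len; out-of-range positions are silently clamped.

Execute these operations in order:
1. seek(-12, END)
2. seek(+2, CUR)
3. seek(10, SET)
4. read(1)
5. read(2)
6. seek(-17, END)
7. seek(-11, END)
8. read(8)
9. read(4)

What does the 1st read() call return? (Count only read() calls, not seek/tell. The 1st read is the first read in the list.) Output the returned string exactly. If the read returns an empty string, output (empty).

After 1 (seek(-12, END)): offset=7
After 2 (seek(+2, CUR)): offset=9
After 3 (seek(10, SET)): offset=10
After 4 (read(1)): returned '2', offset=11
After 5 (read(2)): returned '7D', offset=13
After 6 (seek(-17, END)): offset=2
After 7 (seek(-11, END)): offset=8
After 8 (read(8)): returned '5V27D2Z9', offset=16
After 9 (read(4)): returned 'T7H', offset=19

Answer: 2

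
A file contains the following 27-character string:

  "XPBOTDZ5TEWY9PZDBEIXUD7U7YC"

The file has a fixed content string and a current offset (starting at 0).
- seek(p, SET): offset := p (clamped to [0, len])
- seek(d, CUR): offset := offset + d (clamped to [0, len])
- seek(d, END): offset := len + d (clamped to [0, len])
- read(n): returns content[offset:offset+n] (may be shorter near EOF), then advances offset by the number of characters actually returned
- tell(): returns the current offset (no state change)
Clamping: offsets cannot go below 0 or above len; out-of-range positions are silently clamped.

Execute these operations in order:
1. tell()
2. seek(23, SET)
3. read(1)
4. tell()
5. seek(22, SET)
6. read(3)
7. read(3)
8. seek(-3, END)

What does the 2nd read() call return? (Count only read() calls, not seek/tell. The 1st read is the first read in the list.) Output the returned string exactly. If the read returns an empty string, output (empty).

Answer: 7U7

Derivation:
After 1 (tell()): offset=0
After 2 (seek(23, SET)): offset=23
After 3 (read(1)): returned 'U', offset=24
After 4 (tell()): offset=24
After 5 (seek(22, SET)): offset=22
After 6 (read(3)): returned '7U7', offset=25
After 7 (read(3)): returned 'YC', offset=27
After 8 (seek(-3, END)): offset=24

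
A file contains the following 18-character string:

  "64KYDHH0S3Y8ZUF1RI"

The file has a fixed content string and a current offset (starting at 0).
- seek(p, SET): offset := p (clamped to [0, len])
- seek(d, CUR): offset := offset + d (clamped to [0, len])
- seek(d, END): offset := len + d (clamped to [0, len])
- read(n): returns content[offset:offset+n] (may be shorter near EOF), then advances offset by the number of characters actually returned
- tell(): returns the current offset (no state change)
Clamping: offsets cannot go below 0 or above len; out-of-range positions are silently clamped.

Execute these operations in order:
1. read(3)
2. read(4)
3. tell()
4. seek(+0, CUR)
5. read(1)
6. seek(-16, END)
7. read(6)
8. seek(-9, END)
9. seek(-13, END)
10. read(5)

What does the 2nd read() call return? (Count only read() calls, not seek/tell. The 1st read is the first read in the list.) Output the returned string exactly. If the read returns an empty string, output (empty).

Answer: YDHH

Derivation:
After 1 (read(3)): returned '64K', offset=3
After 2 (read(4)): returned 'YDHH', offset=7
After 3 (tell()): offset=7
After 4 (seek(+0, CUR)): offset=7
After 5 (read(1)): returned '0', offset=8
After 6 (seek(-16, END)): offset=2
After 7 (read(6)): returned 'KYDHH0', offset=8
After 8 (seek(-9, END)): offset=9
After 9 (seek(-13, END)): offset=5
After 10 (read(5)): returned 'HH0S3', offset=10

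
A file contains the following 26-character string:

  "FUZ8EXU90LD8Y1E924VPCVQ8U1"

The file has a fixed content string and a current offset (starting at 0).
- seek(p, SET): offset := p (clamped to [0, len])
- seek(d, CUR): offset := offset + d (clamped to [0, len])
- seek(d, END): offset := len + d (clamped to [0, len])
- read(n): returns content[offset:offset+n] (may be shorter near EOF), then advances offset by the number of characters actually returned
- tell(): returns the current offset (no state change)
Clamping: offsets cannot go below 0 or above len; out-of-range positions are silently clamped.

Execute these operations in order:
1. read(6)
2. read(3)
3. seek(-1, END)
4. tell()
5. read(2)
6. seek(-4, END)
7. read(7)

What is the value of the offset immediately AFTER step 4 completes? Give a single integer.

Answer: 25

Derivation:
After 1 (read(6)): returned 'FUZ8EX', offset=6
After 2 (read(3)): returned 'U90', offset=9
After 3 (seek(-1, END)): offset=25
After 4 (tell()): offset=25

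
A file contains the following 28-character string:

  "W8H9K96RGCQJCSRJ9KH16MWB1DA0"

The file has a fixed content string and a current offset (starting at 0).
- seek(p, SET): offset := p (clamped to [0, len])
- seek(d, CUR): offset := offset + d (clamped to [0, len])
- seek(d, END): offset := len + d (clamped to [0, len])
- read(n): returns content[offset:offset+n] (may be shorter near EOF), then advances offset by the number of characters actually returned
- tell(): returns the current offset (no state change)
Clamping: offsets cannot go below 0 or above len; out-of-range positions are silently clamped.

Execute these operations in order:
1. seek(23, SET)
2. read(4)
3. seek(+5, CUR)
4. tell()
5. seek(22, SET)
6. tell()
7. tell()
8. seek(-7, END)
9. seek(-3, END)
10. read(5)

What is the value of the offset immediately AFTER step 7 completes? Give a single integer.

Answer: 22

Derivation:
After 1 (seek(23, SET)): offset=23
After 2 (read(4)): returned 'B1DA', offset=27
After 3 (seek(+5, CUR)): offset=28
After 4 (tell()): offset=28
After 5 (seek(22, SET)): offset=22
After 6 (tell()): offset=22
After 7 (tell()): offset=22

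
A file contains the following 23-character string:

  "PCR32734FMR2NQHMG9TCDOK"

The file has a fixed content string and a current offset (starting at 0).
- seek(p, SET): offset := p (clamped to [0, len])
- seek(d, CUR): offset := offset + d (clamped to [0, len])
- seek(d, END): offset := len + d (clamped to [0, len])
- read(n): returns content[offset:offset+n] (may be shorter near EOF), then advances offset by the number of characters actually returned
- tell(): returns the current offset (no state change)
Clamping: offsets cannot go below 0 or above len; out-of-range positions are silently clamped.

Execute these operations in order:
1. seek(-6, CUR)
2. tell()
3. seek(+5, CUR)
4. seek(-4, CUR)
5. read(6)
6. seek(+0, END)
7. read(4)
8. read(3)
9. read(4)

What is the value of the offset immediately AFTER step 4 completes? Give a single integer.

Answer: 1

Derivation:
After 1 (seek(-6, CUR)): offset=0
After 2 (tell()): offset=0
After 3 (seek(+5, CUR)): offset=5
After 4 (seek(-4, CUR)): offset=1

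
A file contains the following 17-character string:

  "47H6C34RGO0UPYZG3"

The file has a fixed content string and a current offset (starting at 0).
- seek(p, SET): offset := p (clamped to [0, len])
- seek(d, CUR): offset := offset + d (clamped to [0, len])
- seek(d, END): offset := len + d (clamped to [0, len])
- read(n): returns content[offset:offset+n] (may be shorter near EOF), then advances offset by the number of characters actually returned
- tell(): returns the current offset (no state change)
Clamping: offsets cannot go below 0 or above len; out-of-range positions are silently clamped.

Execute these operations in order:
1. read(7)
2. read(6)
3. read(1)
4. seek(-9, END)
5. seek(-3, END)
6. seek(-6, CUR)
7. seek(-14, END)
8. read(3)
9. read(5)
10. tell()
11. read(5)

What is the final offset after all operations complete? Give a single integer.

Answer: 16

Derivation:
After 1 (read(7)): returned '47H6C34', offset=7
After 2 (read(6)): returned 'RGO0UP', offset=13
After 3 (read(1)): returned 'Y', offset=14
After 4 (seek(-9, END)): offset=8
After 5 (seek(-3, END)): offset=14
After 6 (seek(-6, CUR)): offset=8
After 7 (seek(-14, END)): offset=3
After 8 (read(3)): returned '6C3', offset=6
After 9 (read(5)): returned '4RGO0', offset=11
After 10 (tell()): offset=11
After 11 (read(5)): returned 'UPYZG', offset=16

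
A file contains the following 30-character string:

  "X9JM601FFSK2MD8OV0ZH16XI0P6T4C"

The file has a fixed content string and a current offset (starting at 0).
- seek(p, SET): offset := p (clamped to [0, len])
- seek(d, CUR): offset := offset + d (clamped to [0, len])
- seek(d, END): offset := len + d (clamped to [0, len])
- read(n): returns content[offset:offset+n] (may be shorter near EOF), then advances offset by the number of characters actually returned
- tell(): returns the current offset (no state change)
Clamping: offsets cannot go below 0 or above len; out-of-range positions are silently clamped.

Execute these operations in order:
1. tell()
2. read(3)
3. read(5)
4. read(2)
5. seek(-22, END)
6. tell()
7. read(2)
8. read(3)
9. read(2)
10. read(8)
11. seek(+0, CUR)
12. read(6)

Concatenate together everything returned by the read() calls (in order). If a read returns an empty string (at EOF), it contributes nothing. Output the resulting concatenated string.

After 1 (tell()): offset=0
After 2 (read(3)): returned 'X9J', offset=3
After 3 (read(5)): returned 'M601F', offset=8
After 4 (read(2)): returned 'FS', offset=10
After 5 (seek(-22, END)): offset=8
After 6 (tell()): offset=8
After 7 (read(2)): returned 'FS', offset=10
After 8 (read(3)): returned 'K2M', offset=13
After 9 (read(2)): returned 'D8', offset=15
After 10 (read(8)): returned 'OV0ZH16X', offset=23
After 11 (seek(+0, CUR)): offset=23
After 12 (read(6)): returned 'I0P6T4', offset=29

Answer: X9JM601FFSFSK2MD8OV0ZH16XI0P6T4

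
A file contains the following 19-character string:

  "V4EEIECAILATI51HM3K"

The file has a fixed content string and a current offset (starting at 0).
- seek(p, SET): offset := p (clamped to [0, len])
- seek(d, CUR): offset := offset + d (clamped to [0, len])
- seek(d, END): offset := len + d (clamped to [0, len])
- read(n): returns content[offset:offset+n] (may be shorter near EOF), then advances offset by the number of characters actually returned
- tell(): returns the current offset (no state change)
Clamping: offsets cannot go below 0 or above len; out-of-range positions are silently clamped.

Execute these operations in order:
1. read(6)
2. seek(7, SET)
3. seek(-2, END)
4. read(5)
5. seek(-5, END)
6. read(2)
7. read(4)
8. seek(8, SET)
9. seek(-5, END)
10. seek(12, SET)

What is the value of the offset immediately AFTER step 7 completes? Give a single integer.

Answer: 19

Derivation:
After 1 (read(6)): returned 'V4EEIE', offset=6
After 2 (seek(7, SET)): offset=7
After 3 (seek(-2, END)): offset=17
After 4 (read(5)): returned '3K', offset=19
After 5 (seek(-5, END)): offset=14
After 6 (read(2)): returned '1H', offset=16
After 7 (read(4)): returned 'M3K', offset=19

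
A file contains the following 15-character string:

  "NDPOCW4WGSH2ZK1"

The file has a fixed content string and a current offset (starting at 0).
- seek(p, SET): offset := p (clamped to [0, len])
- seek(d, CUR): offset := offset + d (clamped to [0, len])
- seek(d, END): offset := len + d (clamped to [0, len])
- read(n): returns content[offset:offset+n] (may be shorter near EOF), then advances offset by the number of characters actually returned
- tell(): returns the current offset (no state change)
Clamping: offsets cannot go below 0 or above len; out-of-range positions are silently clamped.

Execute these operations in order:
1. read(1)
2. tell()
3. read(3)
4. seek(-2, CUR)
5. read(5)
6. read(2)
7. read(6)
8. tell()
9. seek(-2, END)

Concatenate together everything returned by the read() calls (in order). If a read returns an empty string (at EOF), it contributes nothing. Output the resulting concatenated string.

After 1 (read(1)): returned 'N', offset=1
After 2 (tell()): offset=1
After 3 (read(3)): returned 'DPO', offset=4
After 4 (seek(-2, CUR)): offset=2
After 5 (read(5)): returned 'POCW4', offset=7
After 6 (read(2)): returned 'WG', offset=9
After 7 (read(6)): returned 'SH2ZK1', offset=15
After 8 (tell()): offset=15
After 9 (seek(-2, END)): offset=13

Answer: NDPOPOCW4WGSH2ZK1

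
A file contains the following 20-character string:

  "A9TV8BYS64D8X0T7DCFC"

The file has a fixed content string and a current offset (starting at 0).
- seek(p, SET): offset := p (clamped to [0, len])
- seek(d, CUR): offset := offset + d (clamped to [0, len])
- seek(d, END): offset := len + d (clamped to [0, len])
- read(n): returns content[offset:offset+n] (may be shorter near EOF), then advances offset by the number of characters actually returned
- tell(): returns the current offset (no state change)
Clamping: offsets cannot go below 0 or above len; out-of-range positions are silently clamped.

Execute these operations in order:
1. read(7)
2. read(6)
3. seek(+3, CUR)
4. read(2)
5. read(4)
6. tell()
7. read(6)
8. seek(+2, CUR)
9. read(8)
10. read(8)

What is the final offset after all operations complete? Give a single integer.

After 1 (read(7)): returned 'A9TV8BY', offset=7
After 2 (read(6)): returned 'S64D8X', offset=13
After 3 (seek(+3, CUR)): offset=16
After 4 (read(2)): returned 'DC', offset=18
After 5 (read(4)): returned 'FC', offset=20
After 6 (tell()): offset=20
After 7 (read(6)): returned '', offset=20
After 8 (seek(+2, CUR)): offset=20
After 9 (read(8)): returned '', offset=20
After 10 (read(8)): returned '', offset=20

Answer: 20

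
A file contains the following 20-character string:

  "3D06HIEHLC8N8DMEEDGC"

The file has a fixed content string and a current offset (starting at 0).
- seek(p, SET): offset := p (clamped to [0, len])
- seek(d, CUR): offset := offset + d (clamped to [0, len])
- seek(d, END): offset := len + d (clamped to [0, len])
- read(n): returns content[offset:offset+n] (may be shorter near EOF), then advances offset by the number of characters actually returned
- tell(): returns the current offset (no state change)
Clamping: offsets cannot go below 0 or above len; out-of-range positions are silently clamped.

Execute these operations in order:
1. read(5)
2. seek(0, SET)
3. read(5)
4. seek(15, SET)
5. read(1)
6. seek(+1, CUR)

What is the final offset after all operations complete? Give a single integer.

Answer: 17

Derivation:
After 1 (read(5)): returned '3D06H', offset=5
After 2 (seek(0, SET)): offset=0
After 3 (read(5)): returned '3D06H', offset=5
After 4 (seek(15, SET)): offset=15
After 5 (read(1)): returned 'E', offset=16
After 6 (seek(+1, CUR)): offset=17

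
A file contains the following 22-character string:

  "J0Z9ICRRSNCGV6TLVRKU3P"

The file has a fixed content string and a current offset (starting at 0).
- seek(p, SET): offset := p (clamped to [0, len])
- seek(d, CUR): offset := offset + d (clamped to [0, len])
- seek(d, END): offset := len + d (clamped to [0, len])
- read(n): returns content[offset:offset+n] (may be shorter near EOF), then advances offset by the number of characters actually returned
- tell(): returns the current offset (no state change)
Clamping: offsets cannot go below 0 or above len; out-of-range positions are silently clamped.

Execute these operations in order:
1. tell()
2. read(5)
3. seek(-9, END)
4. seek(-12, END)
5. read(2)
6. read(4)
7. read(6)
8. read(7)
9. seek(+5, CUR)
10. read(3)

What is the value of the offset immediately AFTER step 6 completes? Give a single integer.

After 1 (tell()): offset=0
After 2 (read(5)): returned 'J0Z9I', offset=5
After 3 (seek(-9, END)): offset=13
After 4 (seek(-12, END)): offset=10
After 5 (read(2)): returned 'CG', offset=12
After 6 (read(4)): returned 'V6TL', offset=16

Answer: 16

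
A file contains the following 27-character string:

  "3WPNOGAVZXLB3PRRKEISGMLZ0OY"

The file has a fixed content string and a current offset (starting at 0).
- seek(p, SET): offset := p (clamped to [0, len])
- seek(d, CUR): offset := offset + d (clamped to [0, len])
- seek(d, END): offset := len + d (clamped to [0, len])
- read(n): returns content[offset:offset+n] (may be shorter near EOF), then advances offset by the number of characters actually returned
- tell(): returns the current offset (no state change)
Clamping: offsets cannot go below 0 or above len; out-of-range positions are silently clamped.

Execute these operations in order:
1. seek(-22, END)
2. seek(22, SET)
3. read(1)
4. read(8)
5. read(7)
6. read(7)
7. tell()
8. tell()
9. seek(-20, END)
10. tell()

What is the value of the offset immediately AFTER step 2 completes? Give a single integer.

After 1 (seek(-22, END)): offset=5
After 2 (seek(22, SET)): offset=22

Answer: 22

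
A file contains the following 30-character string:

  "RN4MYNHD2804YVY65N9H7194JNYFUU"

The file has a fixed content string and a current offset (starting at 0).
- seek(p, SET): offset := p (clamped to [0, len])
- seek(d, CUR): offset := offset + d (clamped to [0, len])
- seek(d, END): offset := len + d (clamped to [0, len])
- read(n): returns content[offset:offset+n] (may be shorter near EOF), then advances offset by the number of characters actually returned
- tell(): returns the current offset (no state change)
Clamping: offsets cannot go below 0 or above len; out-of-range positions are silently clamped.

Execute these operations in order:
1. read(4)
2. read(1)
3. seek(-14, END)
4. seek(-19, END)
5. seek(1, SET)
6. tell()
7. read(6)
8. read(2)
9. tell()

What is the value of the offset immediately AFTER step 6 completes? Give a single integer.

After 1 (read(4)): returned 'RN4M', offset=4
After 2 (read(1)): returned 'Y', offset=5
After 3 (seek(-14, END)): offset=16
After 4 (seek(-19, END)): offset=11
After 5 (seek(1, SET)): offset=1
After 6 (tell()): offset=1

Answer: 1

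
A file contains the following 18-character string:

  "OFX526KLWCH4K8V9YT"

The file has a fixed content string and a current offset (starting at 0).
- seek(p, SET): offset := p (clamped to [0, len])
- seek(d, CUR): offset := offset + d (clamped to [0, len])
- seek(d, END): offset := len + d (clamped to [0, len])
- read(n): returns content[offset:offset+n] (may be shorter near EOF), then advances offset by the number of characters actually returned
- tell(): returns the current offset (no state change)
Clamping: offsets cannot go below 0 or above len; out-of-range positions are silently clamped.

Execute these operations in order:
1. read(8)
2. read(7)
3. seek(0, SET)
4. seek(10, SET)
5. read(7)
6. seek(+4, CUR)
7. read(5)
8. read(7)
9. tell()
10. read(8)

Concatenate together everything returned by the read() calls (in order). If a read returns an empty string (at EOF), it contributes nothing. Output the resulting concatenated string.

After 1 (read(8)): returned 'OFX526KL', offset=8
After 2 (read(7)): returned 'WCH4K8V', offset=15
After 3 (seek(0, SET)): offset=0
After 4 (seek(10, SET)): offset=10
After 5 (read(7)): returned 'H4K8V9Y', offset=17
After 6 (seek(+4, CUR)): offset=18
After 7 (read(5)): returned '', offset=18
After 8 (read(7)): returned '', offset=18
After 9 (tell()): offset=18
After 10 (read(8)): returned '', offset=18

Answer: OFX526KLWCH4K8VH4K8V9Y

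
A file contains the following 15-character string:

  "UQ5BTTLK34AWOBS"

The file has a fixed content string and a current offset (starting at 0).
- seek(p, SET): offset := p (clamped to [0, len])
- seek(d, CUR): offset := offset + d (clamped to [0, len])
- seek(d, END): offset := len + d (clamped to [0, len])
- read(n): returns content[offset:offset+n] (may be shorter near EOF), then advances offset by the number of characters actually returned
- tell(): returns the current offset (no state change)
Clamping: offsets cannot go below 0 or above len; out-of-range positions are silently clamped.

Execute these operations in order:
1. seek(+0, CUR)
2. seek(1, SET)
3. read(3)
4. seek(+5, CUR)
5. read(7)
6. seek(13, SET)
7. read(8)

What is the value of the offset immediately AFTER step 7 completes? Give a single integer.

Answer: 15

Derivation:
After 1 (seek(+0, CUR)): offset=0
After 2 (seek(1, SET)): offset=1
After 3 (read(3)): returned 'Q5B', offset=4
After 4 (seek(+5, CUR)): offset=9
After 5 (read(7)): returned '4AWOBS', offset=15
After 6 (seek(13, SET)): offset=13
After 7 (read(8)): returned 'BS', offset=15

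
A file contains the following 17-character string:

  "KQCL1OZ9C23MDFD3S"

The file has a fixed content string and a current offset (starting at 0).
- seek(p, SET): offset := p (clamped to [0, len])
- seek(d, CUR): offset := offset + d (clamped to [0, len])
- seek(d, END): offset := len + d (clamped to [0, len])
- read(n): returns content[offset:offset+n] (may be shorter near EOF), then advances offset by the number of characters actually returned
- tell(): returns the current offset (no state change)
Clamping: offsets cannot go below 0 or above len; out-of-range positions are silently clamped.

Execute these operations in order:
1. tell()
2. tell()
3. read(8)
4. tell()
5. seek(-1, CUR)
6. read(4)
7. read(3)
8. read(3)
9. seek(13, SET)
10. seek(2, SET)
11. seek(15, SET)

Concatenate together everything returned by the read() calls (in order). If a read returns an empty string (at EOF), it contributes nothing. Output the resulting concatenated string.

After 1 (tell()): offset=0
After 2 (tell()): offset=0
After 3 (read(8)): returned 'KQCL1OZ9', offset=8
After 4 (tell()): offset=8
After 5 (seek(-1, CUR)): offset=7
After 6 (read(4)): returned '9C23', offset=11
After 7 (read(3)): returned 'MDF', offset=14
After 8 (read(3)): returned 'D3S', offset=17
After 9 (seek(13, SET)): offset=13
After 10 (seek(2, SET)): offset=2
After 11 (seek(15, SET)): offset=15

Answer: KQCL1OZ99C23MDFD3S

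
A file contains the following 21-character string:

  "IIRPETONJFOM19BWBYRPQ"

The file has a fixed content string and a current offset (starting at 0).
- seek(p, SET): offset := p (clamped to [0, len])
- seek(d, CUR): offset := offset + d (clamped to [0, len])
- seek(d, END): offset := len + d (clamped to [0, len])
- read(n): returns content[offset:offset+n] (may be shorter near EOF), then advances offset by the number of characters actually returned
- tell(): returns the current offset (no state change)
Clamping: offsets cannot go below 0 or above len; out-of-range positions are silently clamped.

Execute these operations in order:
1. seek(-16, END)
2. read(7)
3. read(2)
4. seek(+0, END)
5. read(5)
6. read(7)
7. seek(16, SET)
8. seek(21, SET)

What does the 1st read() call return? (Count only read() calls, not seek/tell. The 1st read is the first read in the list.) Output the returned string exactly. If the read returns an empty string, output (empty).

After 1 (seek(-16, END)): offset=5
After 2 (read(7)): returned 'TONJFOM', offset=12
After 3 (read(2)): returned '19', offset=14
After 4 (seek(+0, END)): offset=21
After 5 (read(5)): returned '', offset=21
After 6 (read(7)): returned '', offset=21
After 7 (seek(16, SET)): offset=16
After 8 (seek(21, SET)): offset=21

Answer: TONJFOM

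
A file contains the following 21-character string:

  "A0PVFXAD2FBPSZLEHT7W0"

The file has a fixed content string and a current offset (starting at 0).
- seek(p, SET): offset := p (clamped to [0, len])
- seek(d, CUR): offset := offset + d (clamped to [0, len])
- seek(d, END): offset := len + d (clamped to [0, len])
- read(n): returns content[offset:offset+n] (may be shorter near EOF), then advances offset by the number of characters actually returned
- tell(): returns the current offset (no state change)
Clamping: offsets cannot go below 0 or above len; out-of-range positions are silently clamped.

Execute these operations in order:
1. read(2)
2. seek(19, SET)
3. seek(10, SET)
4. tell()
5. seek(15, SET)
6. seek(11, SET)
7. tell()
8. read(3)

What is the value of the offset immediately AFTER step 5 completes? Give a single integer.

After 1 (read(2)): returned 'A0', offset=2
After 2 (seek(19, SET)): offset=19
After 3 (seek(10, SET)): offset=10
After 4 (tell()): offset=10
After 5 (seek(15, SET)): offset=15

Answer: 15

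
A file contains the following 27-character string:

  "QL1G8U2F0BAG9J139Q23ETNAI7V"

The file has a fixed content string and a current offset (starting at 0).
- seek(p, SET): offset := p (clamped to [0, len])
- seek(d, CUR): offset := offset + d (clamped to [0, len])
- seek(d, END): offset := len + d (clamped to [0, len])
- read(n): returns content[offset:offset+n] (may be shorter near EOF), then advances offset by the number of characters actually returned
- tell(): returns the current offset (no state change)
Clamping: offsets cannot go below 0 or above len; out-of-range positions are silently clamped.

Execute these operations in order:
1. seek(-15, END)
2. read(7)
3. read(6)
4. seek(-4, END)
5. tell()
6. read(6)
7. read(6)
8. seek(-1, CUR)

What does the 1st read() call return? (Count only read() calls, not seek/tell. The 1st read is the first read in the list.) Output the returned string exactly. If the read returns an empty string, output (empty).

Answer: 9J139Q2

Derivation:
After 1 (seek(-15, END)): offset=12
After 2 (read(7)): returned '9J139Q2', offset=19
After 3 (read(6)): returned '3ETNAI', offset=25
After 4 (seek(-4, END)): offset=23
After 5 (tell()): offset=23
After 6 (read(6)): returned 'AI7V', offset=27
After 7 (read(6)): returned '', offset=27
After 8 (seek(-1, CUR)): offset=26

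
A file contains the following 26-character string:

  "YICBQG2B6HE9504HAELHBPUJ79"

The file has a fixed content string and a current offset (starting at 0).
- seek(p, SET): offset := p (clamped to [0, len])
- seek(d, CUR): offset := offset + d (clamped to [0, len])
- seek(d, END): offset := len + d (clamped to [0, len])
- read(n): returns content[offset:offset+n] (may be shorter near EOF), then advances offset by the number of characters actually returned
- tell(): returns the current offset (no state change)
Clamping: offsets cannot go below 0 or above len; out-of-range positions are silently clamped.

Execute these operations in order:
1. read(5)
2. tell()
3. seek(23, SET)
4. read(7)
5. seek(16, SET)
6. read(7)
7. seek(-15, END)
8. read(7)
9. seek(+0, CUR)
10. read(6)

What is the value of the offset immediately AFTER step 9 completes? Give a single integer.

After 1 (read(5)): returned 'YICBQ', offset=5
After 2 (tell()): offset=5
After 3 (seek(23, SET)): offset=23
After 4 (read(7)): returned 'J79', offset=26
After 5 (seek(16, SET)): offset=16
After 6 (read(7)): returned 'AELHBPU', offset=23
After 7 (seek(-15, END)): offset=11
After 8 (read(7)): returned '9504HAE', offset=18
After 9 (seek(+0, CUR)): offset=18

Answer: 18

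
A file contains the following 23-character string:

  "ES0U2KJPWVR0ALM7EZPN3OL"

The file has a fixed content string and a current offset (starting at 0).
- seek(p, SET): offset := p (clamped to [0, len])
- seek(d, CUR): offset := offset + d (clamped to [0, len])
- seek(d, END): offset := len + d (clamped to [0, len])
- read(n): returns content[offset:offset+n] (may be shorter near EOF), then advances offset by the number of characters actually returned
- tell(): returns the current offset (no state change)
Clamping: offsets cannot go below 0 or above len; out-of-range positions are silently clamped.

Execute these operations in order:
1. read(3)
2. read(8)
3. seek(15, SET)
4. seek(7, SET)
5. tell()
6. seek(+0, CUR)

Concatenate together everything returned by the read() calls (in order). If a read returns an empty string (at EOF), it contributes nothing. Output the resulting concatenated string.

After 1 (read(3)): returned 'ES0', offset=3
After 2 (read(8)): returned 'U2KJPWVR', offset=11
After 3 (seek(15, SET)): offset=15
After 4 (seek(7, SET)): offset=7
After 5 (tell()): offset=7
After 6 (seek(+0, CUR)): offset=7

Answer: ES0U2KJPWVR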